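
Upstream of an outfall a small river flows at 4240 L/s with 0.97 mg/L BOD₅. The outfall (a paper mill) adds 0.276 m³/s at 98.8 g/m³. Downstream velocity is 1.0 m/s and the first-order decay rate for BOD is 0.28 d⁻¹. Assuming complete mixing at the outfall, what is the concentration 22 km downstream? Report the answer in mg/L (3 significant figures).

6.47 mg/L

4240 L/s = 4.24 m³/s.
After complete mixing, C₀ = (0.276·98.8 + 4.24·0.97) / 4.516 = 6.949 mg/L.
Travel time t = 2.2e+04 m / 1.0 m/s = 2.2e+04 s = 0.2546 d.
C = 6.949·exp(−0.28·0.2546) = 6.949·0.9312 = 6.471 mg/L.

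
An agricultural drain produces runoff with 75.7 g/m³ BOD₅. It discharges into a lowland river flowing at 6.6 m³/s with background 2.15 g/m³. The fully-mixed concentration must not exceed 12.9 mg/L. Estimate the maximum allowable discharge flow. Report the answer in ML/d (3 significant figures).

97.6 ML/d

Mass balance at complete mixing: C_std·(Q_w + Q_r) = Q_w·C_e + Q_r·C_b.
Rearranging, Q_w = Q_r·(C_std − C_b)/(C_e − C_std) = 6.6·(12.9 − 2.15) / (75.7 − 12.9) = 1.13 m³/s.
= 97.61 ML/d.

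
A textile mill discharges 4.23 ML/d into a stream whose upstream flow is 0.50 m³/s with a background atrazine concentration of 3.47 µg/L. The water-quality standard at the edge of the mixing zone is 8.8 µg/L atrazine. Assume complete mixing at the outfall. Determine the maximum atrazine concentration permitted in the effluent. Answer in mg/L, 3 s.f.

4.23 ML/d = 0.04896 m³/s.
3.47 µg/L = 0.00347 mg/L.
8.8 µg/L = 0.0088 mg/L.
Mass balance: 0.0088·0.549 = 0.04896·Cₑ + 0.5·0.00347.
Cₑ = (0.004831 − 0.001735) / 0.04896 = 0.06323 mg/L.

0.0632 mg/L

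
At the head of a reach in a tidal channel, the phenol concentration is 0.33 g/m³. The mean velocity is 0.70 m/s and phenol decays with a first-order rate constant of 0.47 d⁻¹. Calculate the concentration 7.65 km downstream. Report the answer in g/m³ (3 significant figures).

0.311 g/m³

Travel time t = 7.65 km / 0.70 m/s = 7650/0.70 = 1.093e+04 s = 0.1265 d.
First-order decay: C = 0.33·exp(−0.47·0.1265) = 0.33·0.9423 = 0.311 g/m³.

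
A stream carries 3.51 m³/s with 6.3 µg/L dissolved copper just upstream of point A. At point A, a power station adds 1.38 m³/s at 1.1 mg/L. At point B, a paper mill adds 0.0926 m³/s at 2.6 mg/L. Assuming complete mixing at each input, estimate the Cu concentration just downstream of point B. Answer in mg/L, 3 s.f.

0.357 mg/L

6.3 µg/L = 0.0063 mg/L.
After input A: C = (3.51·0.0063 + 1.38·1.1) / 4.89 = 0.315 mg/L.
After input B: C = (4.89·0.315 + 0.0926·2.6) / 4.983 = 0.3574 mg/L.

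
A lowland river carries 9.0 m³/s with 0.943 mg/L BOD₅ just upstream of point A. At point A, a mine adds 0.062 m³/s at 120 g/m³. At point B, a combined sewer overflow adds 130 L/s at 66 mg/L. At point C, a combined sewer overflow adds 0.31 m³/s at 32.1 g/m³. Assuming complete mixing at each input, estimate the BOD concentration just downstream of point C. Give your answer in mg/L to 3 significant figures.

3.63 mg/L

After input A: C = (9·0.943 + 0.062·120) / 9.062 = 1.758 mg/L.
130 L/s = 0.13 m³/s.
After input B: C = (9.062·1.758 + 0.13·66) / 9.192 = 2.666 mg/L.
After input C: C = (9.192·2.666 + 0.31·32.1) / 9.502 = 3.626 mg/L.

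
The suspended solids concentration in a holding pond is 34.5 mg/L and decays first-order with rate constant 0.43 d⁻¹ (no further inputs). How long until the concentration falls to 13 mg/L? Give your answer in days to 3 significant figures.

t = ln(C₀/C)/k = ln(34.5/13)/0.43 = 0.976/0.43 = 2.27 d.

2.27 d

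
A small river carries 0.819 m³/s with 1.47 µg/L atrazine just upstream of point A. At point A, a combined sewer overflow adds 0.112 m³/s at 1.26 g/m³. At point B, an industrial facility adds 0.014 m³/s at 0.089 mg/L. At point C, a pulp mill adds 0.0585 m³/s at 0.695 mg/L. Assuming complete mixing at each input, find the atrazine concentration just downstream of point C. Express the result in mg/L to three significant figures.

1.47 µg/L = 0.00147 mg/L.
After input A: C = (0.819·0.00147 + 0.112·1.26) / 0.931 = 0.1529 mg/L.
After input B: C = (0.931·0.1529 + 0.014·0.089) / 0.945 = 0.1519 mg/L.
After input C: C = (0.945·0.1519 + 0.0585·0.695) / 1.004 = 0.1836 mg/L.

0.184 mg/L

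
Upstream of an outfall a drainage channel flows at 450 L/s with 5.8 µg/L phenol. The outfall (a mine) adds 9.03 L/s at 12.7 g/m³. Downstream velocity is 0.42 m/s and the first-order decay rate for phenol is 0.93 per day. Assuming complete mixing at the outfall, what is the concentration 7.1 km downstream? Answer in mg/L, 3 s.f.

9.03 L/s = 0.00903 m³/s.
450 L/s = 0.45 m³/s.
5.8 µg/L = 0.0058 mg/L.
After complete mixing, C₀ = (0.00903·12.7 + 0.45·0.0058) / 0.459 = 0.2555 mg/L.
Travel time t = 7100 m / 0.42 m/s = 1.69e+04 s = 0.1957 d.
C = 0.2555·exp(−0.93·0.1957) = 0.2555·0.8336 = 0.213 mg/L.

0.213 mg/L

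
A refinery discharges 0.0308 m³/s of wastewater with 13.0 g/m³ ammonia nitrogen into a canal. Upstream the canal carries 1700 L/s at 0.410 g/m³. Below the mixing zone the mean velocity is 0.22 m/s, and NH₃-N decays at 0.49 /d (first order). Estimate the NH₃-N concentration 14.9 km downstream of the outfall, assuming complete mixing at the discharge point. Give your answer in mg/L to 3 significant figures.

0.432 mg/L

1700 L/s = 1.7 m³/s.
After complete mixing, C₀ = (0.0308·13 + 1.7·0.41) / 1.731 = 0.634 mg/L.
Travel time t = 1.49e+04 m / 0.22 m/s = 6.773e+04 s = 0.7839 d.
C = 0.634·exp(−0.49·0.7839) = 0.634·0.6811 = 0.4318 mg/L.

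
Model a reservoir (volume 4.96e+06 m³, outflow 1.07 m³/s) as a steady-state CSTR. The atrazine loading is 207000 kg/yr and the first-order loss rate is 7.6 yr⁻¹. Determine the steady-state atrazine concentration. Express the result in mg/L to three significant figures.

2.90 mg/L

Outflow Q = 1.07 m³/s × 3.156e+07 s/yr = 3.377e+07 m³/yr.
Steady-state CSTR mass balance: W = Q·C + k·V·C, so C = W/(Q + kV).
Q + kV = 3.377e+07 + 7.6·4.96e+06 = 7.146e+07 m³/yr.
C = 207000/7.146e+07 = 0.002897 kg/m³ = 2.897 mg/L.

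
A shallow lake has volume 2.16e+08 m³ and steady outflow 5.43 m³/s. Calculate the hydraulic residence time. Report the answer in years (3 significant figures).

Q = 5.43 m³/s × 3.156e+07 s/yr = 1.714e+08 m³/yr.
Hydraulic residence time τ = V/Q = 2.16e+08/1.714e+08 = 1.261 yr.

1.26 yr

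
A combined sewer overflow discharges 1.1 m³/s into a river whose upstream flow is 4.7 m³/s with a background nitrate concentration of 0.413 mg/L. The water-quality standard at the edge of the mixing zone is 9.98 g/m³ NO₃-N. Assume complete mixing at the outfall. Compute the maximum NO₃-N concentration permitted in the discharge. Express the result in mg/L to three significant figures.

Mass balance: 9.98·5.8 = 1.1·Cₑ + 4.7·0.413.
Cₑ = (57.88 − 1.941) / 1.1 = 50.86 mg/L.

50.9 mg/L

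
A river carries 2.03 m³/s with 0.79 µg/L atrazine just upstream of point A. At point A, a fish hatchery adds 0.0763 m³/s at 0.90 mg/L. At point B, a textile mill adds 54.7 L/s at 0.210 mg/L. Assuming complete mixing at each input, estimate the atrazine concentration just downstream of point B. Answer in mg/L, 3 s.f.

0.0378 mg/L

0.79 µg/L = 0.00079 mg/L.
After input A: C = (2.03·0.00079 + 0.0763·0.9) / 2.106 = 0.03336 mg/L.
54.7 L/s = 0.0547 m³/s.
After input B: C = (2.106·0.03336 + 0.0547·0.21) / 2.161 = 0.03783 mg/L.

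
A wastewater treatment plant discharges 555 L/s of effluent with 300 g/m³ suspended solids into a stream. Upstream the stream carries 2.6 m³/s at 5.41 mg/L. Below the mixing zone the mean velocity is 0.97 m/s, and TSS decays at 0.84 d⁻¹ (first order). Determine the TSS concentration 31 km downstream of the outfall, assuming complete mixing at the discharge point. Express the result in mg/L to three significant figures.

555 L/s = 0.555 m³/s.
After complete mixing, C₀ = (0.555·300 + 2.6·5.41) / 3.155 = 57.23 mg/L.
Travel time t = 3.1e+04 m / 0.97 m/s = 3.196e+04 s = 0.3699 d.
C = 57.23·exp(−0.84·0.3699) = 57.23·0.7329 = 41.95 mg/L.

41.9 mg/L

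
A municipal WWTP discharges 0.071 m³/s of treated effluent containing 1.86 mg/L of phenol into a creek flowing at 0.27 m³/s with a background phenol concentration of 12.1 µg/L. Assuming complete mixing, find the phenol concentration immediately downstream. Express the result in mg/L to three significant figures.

12.1 µg/L = 0.0121 mg/L.
Flow-weighted mixing gives C = (0.071·1.86 + 0.27·0.0121) / (0.071 + 0.27) = 0.1353/0.341 = 0.3969 mg/L.

0.397 mg/L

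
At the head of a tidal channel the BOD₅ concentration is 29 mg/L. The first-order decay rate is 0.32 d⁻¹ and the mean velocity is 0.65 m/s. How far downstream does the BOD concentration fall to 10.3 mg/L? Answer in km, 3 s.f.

From C = C₀·e^(−kt), t = ln(C₀/C)/k = ln(29/10.3)/0.32 = 1.035/0.32 = 3.235 d.
Distance = v·t = 0.65 m/s × 2.795e+05 s = 1.817e+05 m = 181.7 km.

182 km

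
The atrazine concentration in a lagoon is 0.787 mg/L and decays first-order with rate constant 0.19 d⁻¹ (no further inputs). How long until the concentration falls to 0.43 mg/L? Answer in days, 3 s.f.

3.18 d

t = ln(C₀/C)/k = ln(0.787/0.43)/0.19 = 0.6044/0.19 = 3.181 d.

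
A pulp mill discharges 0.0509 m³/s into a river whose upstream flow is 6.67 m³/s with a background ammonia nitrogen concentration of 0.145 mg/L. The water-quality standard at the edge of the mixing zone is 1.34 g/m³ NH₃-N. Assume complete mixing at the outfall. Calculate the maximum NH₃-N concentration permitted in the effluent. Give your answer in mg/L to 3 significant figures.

158 mg/L

Mass balance: 1.34·6.721 = 0.0509·Cₑ + 6.67·0.145.
Cₑ = (9.006 − 0.9671) / 0.0509 = 157.9 mg/L.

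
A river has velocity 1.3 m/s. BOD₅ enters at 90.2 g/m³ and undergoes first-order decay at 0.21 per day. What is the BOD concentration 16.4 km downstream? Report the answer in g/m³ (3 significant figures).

87.5 g/m³

Travel time t = 16.4 km / 1.3 m/s = 1.64e+04/1.3 = 1.262e+04 s = 0.146 d.
First-order decay: C = 90.2·exp(−0.21·0.146) = 90.2·0.9698 = 87.48 g/m³.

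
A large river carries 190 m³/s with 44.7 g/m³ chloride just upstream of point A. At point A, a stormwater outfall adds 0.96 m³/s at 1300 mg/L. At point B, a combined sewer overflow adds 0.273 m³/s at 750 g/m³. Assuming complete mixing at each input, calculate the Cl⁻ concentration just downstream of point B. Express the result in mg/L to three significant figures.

52.0 mg/L

After input A: C = (190·44.7 + 0.96·1300) / 191 = 51.01 mg/L.
After input B: C = (191·51.01 + 0.273·750) / 191.2 = 52.01 mg/L.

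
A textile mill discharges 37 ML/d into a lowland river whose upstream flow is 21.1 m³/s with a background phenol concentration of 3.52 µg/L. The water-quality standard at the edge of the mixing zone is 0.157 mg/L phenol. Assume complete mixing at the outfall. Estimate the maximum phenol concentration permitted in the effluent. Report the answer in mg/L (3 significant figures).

37 ML/d = 0.4282 m³/s.
3.52 µg/L = 0.00352 mg/L.
Mass balance: 0.157·21.53 = 0.4282·Cₑ + 21.1·0.00352.
Cₑ = (3.38 − 0.07427) / 0.4282 = 7.719 mg/L.

7.72 mg/L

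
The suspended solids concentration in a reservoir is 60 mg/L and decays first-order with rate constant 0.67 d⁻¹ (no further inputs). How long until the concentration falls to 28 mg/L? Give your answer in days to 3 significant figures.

1.14 d

t = ln(C₀/C)/k = ln(60/28)/0.67 = 0.7621/0.67 = 1.138 d.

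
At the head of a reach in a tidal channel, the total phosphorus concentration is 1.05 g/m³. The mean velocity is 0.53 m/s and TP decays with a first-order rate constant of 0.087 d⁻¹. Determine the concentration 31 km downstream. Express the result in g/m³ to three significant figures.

0.990 g/m³

Travel time t = 31 km / 0.53 m/s = 3.1e+04/0.53 = 5.849e+04 s = 0.677 d.
First-order decay: C = 1.05·exp(−0.087·0.677) = 1.05·0.9428 = 0.9899 g/m³.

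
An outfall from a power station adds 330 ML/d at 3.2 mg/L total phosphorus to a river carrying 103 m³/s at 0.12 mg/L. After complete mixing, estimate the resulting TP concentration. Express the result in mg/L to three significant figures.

0.230 mg/L

330 ML/d = 3.819 m³/s.
By mass balance at complete mixing, C = (3.819·3.2 + 103·0.12) / (3.819 + 103) = 24.58/106.8 = 0.2301 mg/L.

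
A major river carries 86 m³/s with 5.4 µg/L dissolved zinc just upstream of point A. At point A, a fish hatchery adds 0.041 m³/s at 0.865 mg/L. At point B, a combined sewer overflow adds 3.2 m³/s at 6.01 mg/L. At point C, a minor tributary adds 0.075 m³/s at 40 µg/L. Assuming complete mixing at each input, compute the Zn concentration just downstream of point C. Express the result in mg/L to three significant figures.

5.4 µg/L = 0.0054 mg/L.
After input A: C = (86·0.0054 + 0.041·0.865) / 86.04 = 0.00581 mg/L.
After input B: C = (86.04·0.00581 + 3.2·6.01) / 89.24 = 0.2211 mg/L.
40 µg/L = 0.04 mg/L.
After input C: C = (89.24·0.2211 + 0.075·0.04) / 89.32 = 0.221 mg/L.

0.221 mg/L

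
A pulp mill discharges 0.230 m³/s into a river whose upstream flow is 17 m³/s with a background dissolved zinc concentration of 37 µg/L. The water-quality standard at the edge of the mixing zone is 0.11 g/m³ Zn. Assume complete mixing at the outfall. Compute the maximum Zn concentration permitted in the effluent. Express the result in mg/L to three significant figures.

37 µg/L = 0.037 mg/L.
Mass balance: 0.11·17.23 = 0.23·Cₑ + 17·0.037.
Cₑ = (1.895 − 0.629) / 0.23 = 5.506 mg/L.

5.51 mg/L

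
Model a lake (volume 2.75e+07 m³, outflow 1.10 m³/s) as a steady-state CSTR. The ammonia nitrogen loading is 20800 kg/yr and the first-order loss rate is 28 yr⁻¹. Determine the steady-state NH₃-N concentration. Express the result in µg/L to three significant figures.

25.8 µg/L

Outflow Q = 1.10 m³/s × 3.156e+07 s/yr = 3.471e+07 m³/yr.
Steady-state CSTR mass balance: W = Q·C + k·V·C, so C = W/(Q + kV).
Q + kV = 3.471e+07 + 28·2.75e+07 = 8.047e+08 m³/yr.
C = 20800/8.047e+08 = 2.585e-05 kg/m³ = 0.02585 mg/L = 25.85 µg/L.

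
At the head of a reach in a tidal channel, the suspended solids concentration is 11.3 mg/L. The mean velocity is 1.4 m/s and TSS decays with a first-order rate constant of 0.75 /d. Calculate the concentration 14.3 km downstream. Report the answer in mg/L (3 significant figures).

Travel time t = 14.3 km / 1.4 m/s = 1.43e+04/1.4 = 1.021e+04 s = 0.1182 d.
First-order decay: C = 11.3·exp(−0.75·0.1182) = 11.3·0.9152 = 10.34 mg/L.

10.3 mg/L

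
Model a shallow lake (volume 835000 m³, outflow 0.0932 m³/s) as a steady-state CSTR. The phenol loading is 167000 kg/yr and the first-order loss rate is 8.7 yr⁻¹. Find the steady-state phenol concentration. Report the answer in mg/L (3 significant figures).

16.4 mg/L

Outflow Q = 0.0932 m³/s × 3.156e+07 s/yr = 2.941e+06 m³/yr.
Steady-state CSTR mass balance: W = Q·C + k·V·C, so C = W/(Q + kV).
Q + kV = 2.941e+06 + 8.7·835000 = 1.021e+07 m³/yr.
C = 167000/1.021e+07 = 0.01636 kg/m³ = 16.36 mg/L.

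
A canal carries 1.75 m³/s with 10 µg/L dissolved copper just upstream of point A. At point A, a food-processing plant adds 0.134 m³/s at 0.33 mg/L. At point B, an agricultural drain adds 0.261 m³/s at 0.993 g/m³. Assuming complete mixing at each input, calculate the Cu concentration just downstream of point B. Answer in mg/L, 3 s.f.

0.150 mg/L

10 µg/L = 0.01 mg/L.
After input A: C = (1.75·0.01 + 0.134·0.33) / 1.884 = 0.03276 mg/L.
After input B: C = (1.884·0.03276 + 0.261·0.993) / 2.145 = 0.1496 mg/L.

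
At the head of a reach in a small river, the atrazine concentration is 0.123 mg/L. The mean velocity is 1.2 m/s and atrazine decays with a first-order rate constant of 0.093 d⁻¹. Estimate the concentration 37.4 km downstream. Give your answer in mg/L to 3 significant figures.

0.119 mg/L

Travel time t = 37.4 km / 1.2 m/s = 3.74e+04/1.2 = 3.117e+04 s = 0.3607 d.
First-order decay: C = 0.123·exp(−0.093·0.3607) = 0.123·0.967 = 0.1189 mg/L.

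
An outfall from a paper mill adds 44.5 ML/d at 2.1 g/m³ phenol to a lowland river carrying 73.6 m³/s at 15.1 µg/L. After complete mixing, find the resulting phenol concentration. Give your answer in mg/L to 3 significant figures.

44.5 ML/d = 0.515 m³/s.
15.1 µg/L = 0.0151 mg/L.
Conservation of mass across the mixing zone: C = (0.515·2.1 + 73.6·0.0151) / (0.515 + 73.6) = 2.193/74.12 = 0.02959 mg/L.

0.0296 mg/L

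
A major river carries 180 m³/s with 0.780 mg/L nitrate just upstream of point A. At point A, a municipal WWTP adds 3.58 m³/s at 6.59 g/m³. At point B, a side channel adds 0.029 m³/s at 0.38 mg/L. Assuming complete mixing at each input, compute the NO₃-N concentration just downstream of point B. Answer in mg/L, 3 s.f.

0.893 mg/L

After input A: C = (180·0.78 + 3.58·6.59) / 183.6 = 0.8933 mg/L.
After input B: C = (183.6·0.8933 + 0.029·0.38) / 183.6 = 0.8932 mg/L.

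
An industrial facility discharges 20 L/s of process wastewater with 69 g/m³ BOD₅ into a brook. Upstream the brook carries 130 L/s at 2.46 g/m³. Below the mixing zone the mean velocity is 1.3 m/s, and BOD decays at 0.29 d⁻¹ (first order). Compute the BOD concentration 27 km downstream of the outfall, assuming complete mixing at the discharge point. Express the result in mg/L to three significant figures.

20 L/s = 0.02 m³/s.
130 L/s = 0.13 m³/s.
After complete mixing, C₀ = (0.02·69 + 0.13·2.46) / 0.15 = 11.33 mg/L.
Travel time t = 2.7e+04 m / 1.3 m/s = 2.077e+04 s = 0.2404 d.
C = 11.33·exp(−0.29·0.2404) = 11.33·0.9327 = 10.57 mg/L.

10.6 mg/L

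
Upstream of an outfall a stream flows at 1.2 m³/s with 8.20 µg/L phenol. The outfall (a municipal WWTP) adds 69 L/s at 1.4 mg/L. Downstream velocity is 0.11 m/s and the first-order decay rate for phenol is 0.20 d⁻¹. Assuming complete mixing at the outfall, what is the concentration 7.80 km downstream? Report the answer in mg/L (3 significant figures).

69 L/s = 0.069 m³/s.
8.20 µg/L = 0.0082 mg/L.
After complete mixing, C₀ = (0.069·1.4 + 1.2·0.0082) / 1.269 = 0.08388 mg/L.
Travel time t = 7800 m / 0.11 m/s = 7.091e+04 s = 0.8207 d.
C = 0.08388·exp(−0.20·0.8207) = 0.08388·0.8486 = 0.07118 mg/L.

0.0712 mg/L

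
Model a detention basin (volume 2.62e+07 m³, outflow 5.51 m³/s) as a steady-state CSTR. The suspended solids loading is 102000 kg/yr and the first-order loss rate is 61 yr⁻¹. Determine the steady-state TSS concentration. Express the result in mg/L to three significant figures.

0.0576 mg/L

Outflow Q = 5.51 m³/s × 3.156e+07 s/yr = 1.739e+08 m³/yr.
Steady-state CSTR mass balance: W = Q·C + k·V·C, so C = W/(Q + kV).
Q + kV = 1.739e+08 + 61·2.62e+07 = 1.772e+09 m³/yr.
C = 102000/1.772e+09 = 5.756e-05 kg/m³ = 0.05756 mg/L.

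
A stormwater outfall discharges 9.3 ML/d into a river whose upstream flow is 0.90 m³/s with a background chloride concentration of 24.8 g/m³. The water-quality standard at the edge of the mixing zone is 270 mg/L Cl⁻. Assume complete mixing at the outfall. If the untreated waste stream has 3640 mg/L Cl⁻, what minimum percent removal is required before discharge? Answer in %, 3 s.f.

36.3 %

9.3 ML/d = 0.1076 m³/s.
Mass balance: 270·1.008 = 0.1076·Cₑ + 0.9·24.8.
Cₑ = (272.1 − 22.32) / 0.1076 = 2320 mg/L.
Required removal = 1 − 2320/3640 = 36.26 %.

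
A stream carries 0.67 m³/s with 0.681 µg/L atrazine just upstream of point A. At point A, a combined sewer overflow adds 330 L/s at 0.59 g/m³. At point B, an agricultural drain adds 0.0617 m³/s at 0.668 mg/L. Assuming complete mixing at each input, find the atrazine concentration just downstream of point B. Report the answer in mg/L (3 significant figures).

0.681 µg/L = 0.000681 mg/L.
330 L/s = 0.33 m³/s.
After input A: C = (0.67·0.000681 + 0.33·0.59) / 1 = 0.1952 mg/L.
After input B: C = (1·0.1952 + 0.0617·0.668) / 1.062 = 0.2226 mg/L.

0.223 mg/L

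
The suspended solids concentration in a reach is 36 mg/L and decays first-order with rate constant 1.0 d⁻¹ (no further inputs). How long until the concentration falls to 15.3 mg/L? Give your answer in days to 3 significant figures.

0.856 d

t = ln(C₀/C)/k = ln(36/15.3)/1.0 = 0.8557/1.0 = 0.8557 d.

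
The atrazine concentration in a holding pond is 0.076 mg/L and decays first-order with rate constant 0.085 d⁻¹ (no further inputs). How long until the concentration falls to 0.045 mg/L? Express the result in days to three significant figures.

t = ln(C₀/C)/k = ln(0.076/0.045)/0.085 = 0.5241/0.085 = 6.166 d.

6.17 d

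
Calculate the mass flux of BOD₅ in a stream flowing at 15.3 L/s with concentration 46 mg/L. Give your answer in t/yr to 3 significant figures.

15.3 L/s = 0.0153 m³/s.
Mass flux = Q·C = 0.0153 m³/s × 46 g/m³ = 0.7038 g/s.
= 0.7038 g/s × 31.56 = 22.21 t/yr.

22.2 t/yr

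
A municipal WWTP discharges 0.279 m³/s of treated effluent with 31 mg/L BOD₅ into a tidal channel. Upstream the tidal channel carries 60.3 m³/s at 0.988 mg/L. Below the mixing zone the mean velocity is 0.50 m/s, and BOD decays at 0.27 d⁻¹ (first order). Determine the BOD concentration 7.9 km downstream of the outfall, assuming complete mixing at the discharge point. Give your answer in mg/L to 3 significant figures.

After complete mixing, C₀ = (0.279·31 + 60.3·0.988) / 60.58 = 1.126 mg/L.
Travel time t = 7900 m / 0.50 m/s = 1.58e+04 s = 0.1829 d.
C = 1.126·exp(−0.27·0.1829) = 1.126·0.9518 = 1.072 mg/L.

1.07 mg/L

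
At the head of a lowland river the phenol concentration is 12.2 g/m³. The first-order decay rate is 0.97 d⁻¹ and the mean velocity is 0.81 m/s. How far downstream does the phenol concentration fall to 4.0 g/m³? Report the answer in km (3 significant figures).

80.5 km

From C = C₀·e^(−kt), t = ln(C₀/C)/k = ln(12.2/4.0)/0.97 = 1.115/0.97 = 1.15 d.
Distance = v·t = 0.81 m/s × 9.933e+04 s = 8.046e+04 m = 80.46 km.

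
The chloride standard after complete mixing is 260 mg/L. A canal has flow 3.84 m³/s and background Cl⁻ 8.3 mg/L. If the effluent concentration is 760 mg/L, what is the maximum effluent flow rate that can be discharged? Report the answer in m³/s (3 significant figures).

1.93 m³/s

Mass balance at complete mixing: C_std·(Q_w + Q_r) = Q_w·C_e + Q_r·C_b.
Rearranging, Q_w = Q_r·(C_std − C_b)/(C_e − C_std) = 3.84·(260 − 8.3) / (760 − 260) = 1.933 m³/s.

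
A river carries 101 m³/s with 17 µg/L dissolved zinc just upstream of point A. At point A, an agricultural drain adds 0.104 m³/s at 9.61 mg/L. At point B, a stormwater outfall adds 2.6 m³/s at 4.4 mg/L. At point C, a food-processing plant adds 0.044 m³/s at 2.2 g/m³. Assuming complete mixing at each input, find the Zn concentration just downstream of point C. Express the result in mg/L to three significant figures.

17 µg/L = 0.017 mg/L.
After input A: C = (101·0.017 + 0.104·9.61) / 101.1 = 0.02687 mg/L.
After input B: C = (101.1·0.02687 + 2.6·4.4) / 103.7 = 0.1365 mg/L.
After input C: C = (103.7·0.1365 + 0.044·2.2) / 103.7 = 0.1374 mg/L.

0.137 mg/L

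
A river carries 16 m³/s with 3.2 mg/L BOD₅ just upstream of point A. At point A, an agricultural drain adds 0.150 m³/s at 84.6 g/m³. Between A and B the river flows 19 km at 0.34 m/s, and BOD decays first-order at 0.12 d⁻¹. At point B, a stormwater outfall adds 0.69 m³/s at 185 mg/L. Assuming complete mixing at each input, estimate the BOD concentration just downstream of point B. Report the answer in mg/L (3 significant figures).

11.1 mg/L

After input A: C = (16·3.2 + 0.15·84.6) / 16.15 = 3.956 mg/L.
Over the 19 km reach to input B (t = 5.588e+04 s = 0.6468 d), decay gives C = 3.956·exp(−0.12·0.6468) = 3.661 mg/L.
After input B: C = (16.15·3.661 + 0.69·185) / 16.84 = 11.09 mg/L.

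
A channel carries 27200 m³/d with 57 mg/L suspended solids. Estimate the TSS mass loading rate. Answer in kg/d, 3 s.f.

27200 m³/d = 0.3148 m³/s.
Mass flux = Q·C = 0.3148 m³/s × 57 g/m³ = 17.94 g/s.
= 17.94 g/s × 86.4 = 1550 kg/d.

1550 kg/d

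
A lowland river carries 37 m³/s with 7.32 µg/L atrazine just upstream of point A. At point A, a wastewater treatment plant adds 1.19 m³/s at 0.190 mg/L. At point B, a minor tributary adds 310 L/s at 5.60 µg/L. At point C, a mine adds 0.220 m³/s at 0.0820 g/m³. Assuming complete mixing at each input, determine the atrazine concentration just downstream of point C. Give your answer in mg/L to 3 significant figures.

0.0133 mg/L

7.32 µg/L = 0.00732 mg/L.
After input A: C = (37·0.00732 + 1.19·0.19) / 38.19 = 0.01301 mg/L.
310 L/s = 0.31 m³/s.
5.60 µg/L = 0.0056 mg/L.
After input B: C = (38.19·0.01301 + 0.31·0.0056) / 38.5 = 0.01295 mg/L.
After input C: C = (38.5·0.01295 + 0.22·0.082) / 38.72 = 0.01334 mg/L.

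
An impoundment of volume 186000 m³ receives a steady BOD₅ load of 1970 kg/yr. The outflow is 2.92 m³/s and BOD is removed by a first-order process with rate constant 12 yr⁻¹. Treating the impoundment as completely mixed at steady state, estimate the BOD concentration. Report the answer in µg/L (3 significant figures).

20.9 µg/L

Outflow Q = 2.92 m³/s × 3.156e+07 s/yr = 9.215e+07 m³/yr.
Steady-state CSTR mass balance: W = Q·C + k·V·C, so C = W/(Q + kV).
Q + kV = 9.215e+07 + 12·186000 = 9.438e+07 m³/yr.
C = 1970/9.438e+07 = 2.087e-05 kg/m³ = 0.02087 mg/L = 20.87 µg/L.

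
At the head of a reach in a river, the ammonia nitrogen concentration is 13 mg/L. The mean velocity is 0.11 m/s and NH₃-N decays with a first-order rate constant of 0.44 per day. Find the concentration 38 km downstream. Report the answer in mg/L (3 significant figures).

2.24 mg/L

Travel time t = 38 km / 0.11 m/s = 3.8e+04/0.11 = 3.455e+05 s = 3.998 d.
First-order decay: C = 13·exp(−0.44·3.998) = 13·0.1722 = 2.238 mg/L.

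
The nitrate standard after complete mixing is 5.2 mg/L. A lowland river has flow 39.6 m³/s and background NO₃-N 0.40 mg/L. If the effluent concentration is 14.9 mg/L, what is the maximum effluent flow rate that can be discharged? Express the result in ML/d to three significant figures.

1690 ML/d

Mass balance at complete mixing: C_std·(Q_w + Q_r) = Q_w·C_e + Q_r·C_b.
Rearranging, Q_w = Q_r·(C_std − C_b)/(C_e − C_std) = 39.6·(5.2 − 0.4) / (14.9 − 5.2) = 19.6 m³/s.
= 1693 ML/d.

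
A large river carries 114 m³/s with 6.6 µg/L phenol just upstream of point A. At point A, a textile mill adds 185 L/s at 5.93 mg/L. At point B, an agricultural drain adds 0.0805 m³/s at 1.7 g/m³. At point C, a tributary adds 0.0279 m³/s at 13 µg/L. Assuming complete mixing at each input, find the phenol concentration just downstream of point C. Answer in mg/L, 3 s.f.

0.0174 mg/L

6.6 µg/L = 0.0066 mg/L.
185 L/s = 0.185 m³/s.
After input A: C = (114·0.0066 + 0.185·5.93) / 114.2 = 0.0162 mg/L.
After input B: C = (114.2·0.0162 + 0.0805·1.7) / 114.3 = 0.01738 mg/L.
13 µg/L = 0.013 mg/L.
After input C: C = (114.3·0.01738 + 0.0279·0.013) / 114.3 = 0.01738 mg/L.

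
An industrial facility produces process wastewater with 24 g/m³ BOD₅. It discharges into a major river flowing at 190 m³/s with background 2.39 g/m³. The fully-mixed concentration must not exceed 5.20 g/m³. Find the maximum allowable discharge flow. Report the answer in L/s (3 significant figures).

Mass balance at complete mixing: C_std·(Q_w + Q_r) = Q_w·C_e + Q_r·C_b.
Rearranging, Q_w = Q_r·(C_std − C_b)/(C_e − C_std) = 190·(5.2 − 2.39) / (24 − 5.2) = 28.4 m³/s.
= 2.84e+04 L/s.

28400 L/s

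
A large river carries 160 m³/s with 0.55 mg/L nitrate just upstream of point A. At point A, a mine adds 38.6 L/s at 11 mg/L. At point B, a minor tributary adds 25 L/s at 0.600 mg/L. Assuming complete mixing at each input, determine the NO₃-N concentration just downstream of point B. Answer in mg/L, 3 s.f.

0.553 mg/L

38.6 L/s = 0.0386 m³/s.
After input A: C = (160·0.55 + 0.0386·11) / 160 = 0.5525 mg/L.
25 L/s = 0.025 m³/s.
After input B: C = (160·0.5525 + 0.025·0.6) / 160.1 = 0.5525 mg/L.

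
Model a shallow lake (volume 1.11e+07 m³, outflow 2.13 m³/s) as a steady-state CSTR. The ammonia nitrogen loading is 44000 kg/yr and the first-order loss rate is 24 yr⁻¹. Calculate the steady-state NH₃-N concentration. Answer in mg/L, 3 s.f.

0.132 mg/L

Outflow Q = 2.13 m³/s × 3.156e+07 s/yr = 6.722e+07 m³/yr.
Steady-state CSTR mass balance: W = Q·C + k·V·C, so C = W/(Q + kV).
Q + kV = 6.722e+07 + 24·1.11e+07 = 3.336e+08 m³/yr.
C = 44000/3.336e+08 = 0.0001319 kg/m³ = 0.1319 mg/L.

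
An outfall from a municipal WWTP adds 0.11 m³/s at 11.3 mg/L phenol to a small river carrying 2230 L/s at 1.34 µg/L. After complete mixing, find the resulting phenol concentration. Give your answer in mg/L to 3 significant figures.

0.532 mg/L

2230 L/s = 2.23 m³/s.
1.34 µg/L = 0.00134 mg/L.
Flow-weighted mixing gives C = (0.11·11.3 + 2.23·0.00134) / (0.11 + 2.23) = 1.246/2.34 = 0.5325 mg/L.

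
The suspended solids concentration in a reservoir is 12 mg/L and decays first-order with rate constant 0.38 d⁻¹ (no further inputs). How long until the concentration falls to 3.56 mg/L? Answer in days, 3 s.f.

t = ln(C₀/C)/k = ln(12/3.56)/0.38 = 1.215/0.38 = 3.198 d.

3.20 d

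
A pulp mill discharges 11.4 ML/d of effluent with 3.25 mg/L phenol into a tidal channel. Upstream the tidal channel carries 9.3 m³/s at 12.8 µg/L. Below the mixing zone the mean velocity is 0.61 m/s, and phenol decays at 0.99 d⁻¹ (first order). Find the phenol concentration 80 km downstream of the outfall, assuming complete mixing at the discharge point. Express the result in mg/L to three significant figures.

11.4 ML/d = 0.1319 m³/s.
12.8 µg/L = 0.0128 mg/L.
After complete mixing, C₀ = (0.1319·3.25 + 9.3·0.0128) / 9.432 = 0.05809 mg/L.
Travel time t = 8e+04 m / 0.61 m/s = 1.311e+05 s = 1.518 d.
C = 0.05809·exp(−0.99·1.518) = 0.05809·0.2225 = 0.01293 mg/L.

0.0129 mg/L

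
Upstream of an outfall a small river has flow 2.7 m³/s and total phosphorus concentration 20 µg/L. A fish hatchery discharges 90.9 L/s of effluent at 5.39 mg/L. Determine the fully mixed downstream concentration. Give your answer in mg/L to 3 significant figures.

90.9 L/s = 0.0909 m³/s.
20 µg/L = 0.02 mg/L.
By mass balance at complete mixing, C = (0.0909·5.39 + 2.7·0.02) / (0.0909 + 2.7) = 0.544/2.791 = 0.1949 mg/L.

0.195 mg/L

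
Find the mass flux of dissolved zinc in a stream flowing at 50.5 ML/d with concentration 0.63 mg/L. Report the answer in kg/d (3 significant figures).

31.8 kg/d

50.5 ML/d = 0.5845 m³/s.
Mass flux = Q·C = 0.5845 m³/s × 0.63 g/m³ = 0.3682 g/s.
= 0.3682 g/s × 86.4 = 31.82 kg/d.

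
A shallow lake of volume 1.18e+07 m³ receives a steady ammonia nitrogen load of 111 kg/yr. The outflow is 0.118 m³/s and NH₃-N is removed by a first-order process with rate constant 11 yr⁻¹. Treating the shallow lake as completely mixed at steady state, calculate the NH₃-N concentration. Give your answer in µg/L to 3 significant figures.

0.831 µg/L

Outflow Q = 0.118 m³/s × 3.156e+07 s/yr = 3.724e+06 m³/yr.
Steady-state CSTR mass balance: W = Q·C + k·V·C, so C = W/(Q + kV).
Q + kV = 3.724e+06 + 11·1.18e+07 = 1.335e+08 m³/yr.
C = 111/1.335e+08 = 8.313e-07 kg/m³ = 0.0008313 mg/L = 0.8313 µg/L.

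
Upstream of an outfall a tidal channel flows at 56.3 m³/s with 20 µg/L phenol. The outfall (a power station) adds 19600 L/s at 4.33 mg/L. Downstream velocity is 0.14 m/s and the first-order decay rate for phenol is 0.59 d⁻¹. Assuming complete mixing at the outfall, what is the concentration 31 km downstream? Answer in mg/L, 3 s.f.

0.250 mg/L

19600 L/s = 19.6 m³/s.
20 µg/L = 0.02 mg/L.
After complete mixing, C₀ = (19.6·4.33 + 56.3·0.02) / 75.9 = 1.133 mg/L.
Travel time t = 3.1e+04 m / 0.14 m/s = 2.214e+05 s = 2.563 d.
C = 1.133·exp(−0.59·2.563) = 1.133·0.2205 = 0.2498 mg/L.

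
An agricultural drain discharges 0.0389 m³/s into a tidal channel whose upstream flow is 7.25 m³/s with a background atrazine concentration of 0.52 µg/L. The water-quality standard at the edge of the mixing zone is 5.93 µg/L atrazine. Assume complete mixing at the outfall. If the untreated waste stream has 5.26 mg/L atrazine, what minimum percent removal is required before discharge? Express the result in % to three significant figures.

0.52 µg/L = 0.00052 mg/L.
5.93 µg/L = 0.00593 mg/L.
Mass balance: 0.00593·7.289 = 0.0389·Cₑ + 7.25·0.00052.
Cₑ = (0.04322 − 0.00377) / 0.0389 = 1.014 mg/L.
Required removal = 1 − 1.014/5.26 = 80.72 %.

80.7 %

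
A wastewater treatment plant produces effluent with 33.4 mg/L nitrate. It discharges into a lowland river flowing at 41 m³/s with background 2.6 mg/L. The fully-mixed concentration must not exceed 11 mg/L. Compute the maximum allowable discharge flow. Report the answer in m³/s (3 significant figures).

15.4 m³/s

Mass balance at complete mixing: C_std·(Q_w + Q_r) = Q_w·C_e + Q_r·C_b.
Rearranging, Q_w = Q_r·(C_std − C_b)/(C_e − C_std) = 41·(11 − 2.6) / (33.4 − 11) = 15.38 m³/s.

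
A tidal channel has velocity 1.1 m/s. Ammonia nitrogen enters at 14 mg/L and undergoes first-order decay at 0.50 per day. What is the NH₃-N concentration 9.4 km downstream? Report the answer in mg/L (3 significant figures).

Travel time t = 9.4 km / 1.1 m/s = 9400/1.1 = 8545 s = 0.09891 d.
First-order decay: C = 14·exp(−0.50·0.09891) = 14·0.9518 = 13.32 mg/L.

13.3 mg/L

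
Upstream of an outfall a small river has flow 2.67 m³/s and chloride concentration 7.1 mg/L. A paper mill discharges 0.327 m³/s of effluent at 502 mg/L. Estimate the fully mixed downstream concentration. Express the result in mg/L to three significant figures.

Flow-weighted mixing gives C = (0.327·502 + 2.67·7.1) / (0.327 + 2.67) = 183.1/2.997 = 61.1 mg/L.

61.1 mg/L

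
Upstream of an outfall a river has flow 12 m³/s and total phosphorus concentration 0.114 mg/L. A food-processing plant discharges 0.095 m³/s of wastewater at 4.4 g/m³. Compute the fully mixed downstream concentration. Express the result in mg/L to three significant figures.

0.148 mg/L

By mass balance at complete mixing, C = (0.095·4.4 + 12·0.114) / (0.095 + 12) = 1.786/12.1 = 0.1477 mg/L.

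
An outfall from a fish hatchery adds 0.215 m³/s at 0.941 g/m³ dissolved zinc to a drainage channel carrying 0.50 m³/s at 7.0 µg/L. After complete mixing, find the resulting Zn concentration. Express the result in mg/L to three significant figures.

7.0 µg/L = 0.007 mg/L.
Flow-weighted mixing gives C = (0.215·0.941 + 0.5·0.007) / (0.215 + 0.5) = 0.2058/0.715 = 0.2879 mg/L.

0.288 mg/L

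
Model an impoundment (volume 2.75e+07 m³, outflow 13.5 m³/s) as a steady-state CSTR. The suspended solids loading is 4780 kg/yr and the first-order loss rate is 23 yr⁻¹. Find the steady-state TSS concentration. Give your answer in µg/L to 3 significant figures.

Outflow Q = 13.5 m³/s × 3.156e+07 s/yr = 4.26e+08 m³/yr.
Steady-state CSTR mass balance: W = Q·C + k·V·C, so C = W/(Q + kV).
Q + kV = 4.26e+08 + 23·2.75e+07 = 1.059e+09 m³/yr.
C = 4780/1.059e+09 = 4.516e-06 kg/m³ = 0.004516 mg/L = 4.516 µg/L.

4.52 µg/L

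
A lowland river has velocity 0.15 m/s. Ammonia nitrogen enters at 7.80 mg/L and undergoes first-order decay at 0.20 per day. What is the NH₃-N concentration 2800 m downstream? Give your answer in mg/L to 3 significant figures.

7.47 mg/L

Travel time t = 2800 m / 0.15 m/s = 2800/0.15 = 1.867e+04 s = 0.216 d.
First-order decay: C = 7.80·exp(−0.20·0.216) = 7.80·0.9577 = 7.47 mg/L.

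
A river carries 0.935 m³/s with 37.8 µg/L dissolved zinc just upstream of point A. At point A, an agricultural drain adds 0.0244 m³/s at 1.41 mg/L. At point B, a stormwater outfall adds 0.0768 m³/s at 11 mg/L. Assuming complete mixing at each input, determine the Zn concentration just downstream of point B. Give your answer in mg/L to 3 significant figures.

37.8 µg/L = 0.0378 mg/L.
After input A: C = (0.935·0.0378 + 0.0244·1.41) / 0.9594 = 0.0727 mg/L.
After input B: C = (0.9594·0.0727 + 0.0768·11) / 1.036 = 0.8826 mg/L.

0.883 mg/L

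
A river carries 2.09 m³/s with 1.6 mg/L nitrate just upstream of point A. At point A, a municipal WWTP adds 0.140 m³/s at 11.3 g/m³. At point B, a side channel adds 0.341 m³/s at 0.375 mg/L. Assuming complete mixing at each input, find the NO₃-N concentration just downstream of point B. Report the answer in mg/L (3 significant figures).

1.97 mg/L

After input A: C = (2.09·1.6 + 0.14·11.3) / 2.23 = 2.209 mg/L.
After input B: C = (2.23·2.209 + 0.341·0.375) / 2.571 = 1.966 mg/L.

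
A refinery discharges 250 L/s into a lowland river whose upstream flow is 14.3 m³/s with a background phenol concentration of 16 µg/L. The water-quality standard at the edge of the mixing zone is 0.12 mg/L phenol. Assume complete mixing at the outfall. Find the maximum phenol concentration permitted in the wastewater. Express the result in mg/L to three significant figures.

250 L/s = 0.25 m³/s.
16 µg/L = 0.016 mg/L.
Mass balance: 0.12·14.55 = 0.25·Cₑ + 14.3·0.016.
Cₑ = (1.746 − 0.2288) / 0.25 = 6.069 mg/L.

6.07 mg/L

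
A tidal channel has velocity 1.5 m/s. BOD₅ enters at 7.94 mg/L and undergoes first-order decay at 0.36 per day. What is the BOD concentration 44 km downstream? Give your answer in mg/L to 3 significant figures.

7.03 mg/L

Travel time t = 44 km / 1.5 m/s = 4.4e+04/1.5 = 2.933e+04 s = 0.3395 d.
First-order decay: C = 7.94·exp(−0.36·0.3395) = 7.94·0.885 = 7.027 mg/L.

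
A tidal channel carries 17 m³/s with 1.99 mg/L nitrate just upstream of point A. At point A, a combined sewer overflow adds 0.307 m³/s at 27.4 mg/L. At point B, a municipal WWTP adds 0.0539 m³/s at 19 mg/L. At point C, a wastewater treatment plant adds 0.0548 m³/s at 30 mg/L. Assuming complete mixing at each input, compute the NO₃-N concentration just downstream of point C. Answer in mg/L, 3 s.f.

2.58 mg/L

After input A: C = (17·1.99 + 0.307·27.4) / 17.31 = 2.441 mg/L.
After input B: C = (17.31·2.441 + 0.0539·19) / 17.36 = 2.492 mg/L.
After input C: C = (17.36·2.492 + 0.0548·30) / 17.42 = 2.579 mg/L.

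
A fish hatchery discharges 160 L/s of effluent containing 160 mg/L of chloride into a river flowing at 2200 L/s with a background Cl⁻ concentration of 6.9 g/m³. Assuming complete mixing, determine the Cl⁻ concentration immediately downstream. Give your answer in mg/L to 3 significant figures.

160 L/s = 0.16 m³/s.
2200 L/s = 2.2 m³/s.
Flow-weighted mixing gives C = (0.16·160 + 2.2·6.9) / (0.16 + 2.2) = 40.78/2.36 = 17.28 mg/L.

17.3 mg/L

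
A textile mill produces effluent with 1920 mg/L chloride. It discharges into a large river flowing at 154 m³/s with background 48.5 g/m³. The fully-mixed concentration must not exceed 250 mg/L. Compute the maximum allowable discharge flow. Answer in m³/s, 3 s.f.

Mass balance at complete mixing: C_std·(Q_w + Q_r) = Q_w·C_e + Q_r·C_b.
Rearranging, Q_w = Q_r·(C_std − C_b)/(C_e − C_std) = 154·(250 − 48.5) / (1920 − 250) = 18.58 m³/s.

18.6 m³/s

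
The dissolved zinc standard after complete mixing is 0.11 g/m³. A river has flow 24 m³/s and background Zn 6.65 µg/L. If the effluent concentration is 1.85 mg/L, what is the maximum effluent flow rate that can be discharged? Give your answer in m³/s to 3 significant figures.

1.43 m³/s

6.65 µg/L = 0.00665 mg/L.
Mass balance at complete mixing: C_std·(Q_w + Q_r) = Q_w·C_e + Q_r·C_b.
Rearranging, Q_w = Q_r·(C_std − C_b)/(C_e − C_std) = 24·(0.11 − 0.00665) / (1.85 − 0.11) = 1.426 m³/s.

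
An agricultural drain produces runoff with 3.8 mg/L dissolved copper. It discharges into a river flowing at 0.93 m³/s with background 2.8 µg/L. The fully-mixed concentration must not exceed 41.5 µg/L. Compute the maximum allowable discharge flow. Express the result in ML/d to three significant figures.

2.8 µg/L = 0.0028 mg/L.
41.5 µg/L = 0.0415 mg/L.
Mass balance at complete mixing: C_std·(Q_w + Q_r) = Q_w·C_e + Q_r·C_b.
Rearranging, Q_w = Q_r·(C_std − C_b)/(C_e − C_std) = 0.93·(0.0415 − 0.0028) / (3.8 − 0.0415) = 0.009576 m³/s.
= 0.8274 ML/d.

0.827 ML/d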